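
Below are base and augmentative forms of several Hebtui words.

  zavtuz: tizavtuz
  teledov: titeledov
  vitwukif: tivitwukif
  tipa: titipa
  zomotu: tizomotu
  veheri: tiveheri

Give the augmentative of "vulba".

Every pair shown (zavtuz → tizavtuz, teledov → titeledov, vitwukif → tivitwukif, …) follows the same rule: add the prefix ti-.
So vulba → tivulba.

tivulba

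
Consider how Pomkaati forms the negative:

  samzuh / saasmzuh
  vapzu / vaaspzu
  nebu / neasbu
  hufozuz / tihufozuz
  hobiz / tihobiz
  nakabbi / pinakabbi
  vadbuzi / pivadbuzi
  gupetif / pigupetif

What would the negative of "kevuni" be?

samzuh and hufozuz both have last vowel 'u' yet inflect differently (saasmzuh, tihufozuz), so the last vowel is not what conditions the rule; the final letter is.
"kevuni" ends in -i. The stems ending in -i (nakabbi → pinakabbi, vadbuzi → pivadbuzi) add the prefix pi-.
The other patterns: stems ending in -h or -u insert -as- after the first vowel; stems ending in -z add the prefix ti-.
So kevuni → pikevuni.

pikevuni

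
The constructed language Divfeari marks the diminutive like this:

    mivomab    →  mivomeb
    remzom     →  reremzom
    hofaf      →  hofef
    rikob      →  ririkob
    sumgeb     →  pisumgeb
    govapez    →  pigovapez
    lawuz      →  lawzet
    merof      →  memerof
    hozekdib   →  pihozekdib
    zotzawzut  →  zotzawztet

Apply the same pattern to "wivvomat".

hofaf and merof both end in -f yet inflect differently (hofef, memerof), so the final letter is not what conditions the rule; the last vowel is.
"wivvomat" has last vowel 'a'. The stems whose last vowel is 'a' (hofaf → hofef, mivomab → mivomeb) change the last vowel to 'e'.
The other patterns: stems whose last vowel is 'u' delete the last vowel and add -et; stems whose last vowel is 'o' repeat the first consonant+vowel as a prefix; stems whose last vowel is 'e' or 'i' add the prefix pi-.
So wivvomat → wivvomet.

wivvomet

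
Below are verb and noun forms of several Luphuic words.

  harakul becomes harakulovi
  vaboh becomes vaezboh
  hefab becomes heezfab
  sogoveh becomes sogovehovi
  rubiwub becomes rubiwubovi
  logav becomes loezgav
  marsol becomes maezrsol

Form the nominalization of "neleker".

nelekerovi

"neleker" has 3 vowels. The stems with 3 vowels (rubiwub → rubiwubovi, sogoveh → sogovehovi, harakul → harakulovi) add -ovi.
The other pattern: stems with 2 vowels insert -ez- after the first vowel.
So neleker → nelekerovi.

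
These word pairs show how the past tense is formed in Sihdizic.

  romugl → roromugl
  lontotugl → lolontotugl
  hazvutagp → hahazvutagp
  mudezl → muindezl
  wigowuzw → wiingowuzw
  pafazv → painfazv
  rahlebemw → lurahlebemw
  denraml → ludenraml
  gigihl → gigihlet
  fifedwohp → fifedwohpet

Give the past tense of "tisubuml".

lutisubuml

"tisubuml" has second-to-last letter 'm'. The stems whose second-to-last letter is 'm' (rahlebemw → lurahlebemw, denraml → ludenraml) add the prefix lu-.
The other patterns: stems whose second-to-last letter is 'g' repeat the first consonant+vowel as a prefix; stems whose second-to-last letter is 'z' insert -in- after the first vowel; stems whose second-to-last letter is 'h' add -et.
So tisubuml → lutisubuml.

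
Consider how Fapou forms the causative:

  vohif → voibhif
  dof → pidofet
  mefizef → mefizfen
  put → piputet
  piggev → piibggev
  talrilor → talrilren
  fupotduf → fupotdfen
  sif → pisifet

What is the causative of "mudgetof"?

mudgetfen

dof and vohif both end in -f yet inflect differently (pidofet, voibhif), so the final letter is not what conditions the rule; the number of vowels is.
"mudgetof" has 3 vowels. The stems with 3 vowels (fupotduf → fupotdfen, mefizef → mefizfen, talrilor → talrilren) delete the last vowel and add -en.
The other patterns: stems with 1 vowel add pi- … -et around the stem; stems with 2 vowels insert -ib- after the first vowel.
So mudgetof → mudgetfen.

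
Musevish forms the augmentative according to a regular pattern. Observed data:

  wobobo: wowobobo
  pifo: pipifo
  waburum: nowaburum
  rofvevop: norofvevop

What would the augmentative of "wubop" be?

nowubop

wobobo and rofvevop both have last vowel 'o' yet inflect differently (wowobobo, norofvevop), so the last vowel is not what conditions the rule; whether the stem ends in a vowel or a consonant is.
"wubop" ends in a consonant. The stems ending in a consonant (waburum → nowaburum, rofvevop → norofvevop) add the prefix no-.
So wubop → nowubop.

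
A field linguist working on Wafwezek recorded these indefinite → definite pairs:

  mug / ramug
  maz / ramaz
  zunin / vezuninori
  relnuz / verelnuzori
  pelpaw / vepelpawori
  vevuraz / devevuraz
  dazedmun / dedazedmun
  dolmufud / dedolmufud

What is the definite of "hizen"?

vehizenori

maz and relnuz both end in -z yet inflect differently (ramaz, verelnuzori), so the final letter is not what conditions the rule; the number of vowels is.
"hizen" has 2 vowels. The stems with 2 vowels (zunin → vezuninori, relnuz → verelnuzori, pelpaw → vepelpawori) add ve- … -ori around the stem.
The other patterns: stems with 1 vowel add the prefix ra-; stems with 3 vowels add the prefix de-.
So hizen → vehizenori.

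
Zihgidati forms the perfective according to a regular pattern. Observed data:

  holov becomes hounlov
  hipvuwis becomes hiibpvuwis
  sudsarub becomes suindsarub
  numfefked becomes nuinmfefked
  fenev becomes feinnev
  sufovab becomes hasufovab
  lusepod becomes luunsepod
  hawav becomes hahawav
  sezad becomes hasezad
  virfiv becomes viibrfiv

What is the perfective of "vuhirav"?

fenev and virfiv both end in -v yet inflect differently (feinnev, viibrfiv), so the final letter is not what conditions the rule; the last vowel is.
"vuhirav" has last vowel 'a'. The stems whose last vowel is 'a' (sezad → hasezad, hawav → hahawav, sufovab → hasufovab) add the prefix ha-.
The other patterns: stems whose last vowel is 'e' or 'u' insert -in- after the first vowel; stems whose last vowel is 'i' insert -ib- after the first vowel; stems whose last vowel is 'o' insert -un- after the first vowel.
So vuhirav → havuhirav.

havuhirav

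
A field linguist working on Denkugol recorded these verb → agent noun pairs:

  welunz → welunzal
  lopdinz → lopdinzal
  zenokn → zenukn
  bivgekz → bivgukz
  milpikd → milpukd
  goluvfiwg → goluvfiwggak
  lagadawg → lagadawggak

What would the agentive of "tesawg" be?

welunz and bivgekz both end in -z yet inflect differently (welunzal, bivgukz), so the final letter is not what conditions the rule; the second-to-last letter is.
"tesawg" has second-to-last letter 'w'. The stems whose second-to-last letter is 'w' (goluvfiwg → goluvfiwggak, lagadawg → lagadawggak) double the final consonant and add -ak.
The other patterns: stems whose second-to-last letter is 'n' add -al; stems whose second-to-last letter is 'k' change the last vowel to 'u'.
So tesawg → tesawggak.

tesawggak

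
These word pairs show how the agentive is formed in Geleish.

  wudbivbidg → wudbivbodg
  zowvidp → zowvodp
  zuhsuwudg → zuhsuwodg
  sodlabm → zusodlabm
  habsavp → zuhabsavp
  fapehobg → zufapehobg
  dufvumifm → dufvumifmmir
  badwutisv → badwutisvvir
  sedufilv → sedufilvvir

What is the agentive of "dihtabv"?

zowvidp and habsavp both end in -p yet inflect differently (zowvodp, zuhabsavp), so the final letter is not what conditions the rule; the second-to-last letter is.
"dihtabv" has second-to-last letter 'b'. The stems whose second-to-last letter is 'b' (sodlabm → zusodlabm, fapehobg → zufapehobg) add the prefix zu-.
The other patterns: stems whose second-to-last letter is 'd' change the last vowel to 'o'; stems whose second-to-last letter is 'f', 'l' or 's' double the final consonant and add -ir.
So dihtabv → zudihtabv.

zudihtabv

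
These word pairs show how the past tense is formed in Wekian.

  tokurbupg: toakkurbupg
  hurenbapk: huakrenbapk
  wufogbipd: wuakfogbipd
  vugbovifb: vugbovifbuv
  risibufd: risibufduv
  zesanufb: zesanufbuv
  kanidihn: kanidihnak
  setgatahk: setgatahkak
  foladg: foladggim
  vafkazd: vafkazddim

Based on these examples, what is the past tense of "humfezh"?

"humfezh" has second-to-last letter 'z'. The one such stem in the data (vafkazd → vafkazddim) doubles the final consonant and adds -im (as does foladg), so the same rule applies.
The other patterns: stems whose second-to-last letter is 'p' insert -ak- after the first vowel; stems whose second-to-last letter is 'f' add -uv; stems whose second-to-last letter is 'h' add -ak.
So humfezh → humfezhhim.

humfezhhim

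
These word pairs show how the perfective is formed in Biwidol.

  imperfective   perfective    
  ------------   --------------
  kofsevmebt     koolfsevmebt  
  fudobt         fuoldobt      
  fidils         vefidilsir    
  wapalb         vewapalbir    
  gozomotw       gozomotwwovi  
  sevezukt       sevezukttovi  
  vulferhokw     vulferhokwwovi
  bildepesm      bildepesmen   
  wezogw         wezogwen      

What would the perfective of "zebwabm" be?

kofsevmebt and sevezukt both end in -t yet inflect differently (koolfsevmebt, sevezukttovi), so the final letter is not what conditions the rule; the second-to-last letter is.
"zebwabm" has second-to-last letter 'b'. The stems whose second-to-last letter is 'b' (kofsevmebt → koolfsevmebt, fudobt → fuoldobt) insert -ol- after the first vowel.
The other patterns: stems whose second-to-last letter is 'l' add ve- … -ir around the stem; stems whose second-to-last letter is 'k' or 't' double the final consonant and add -ovi; stems whose second-to-last letter is 'g' or 's' add -en.
So zebwabm → zeolbwabm.

zeolbwabm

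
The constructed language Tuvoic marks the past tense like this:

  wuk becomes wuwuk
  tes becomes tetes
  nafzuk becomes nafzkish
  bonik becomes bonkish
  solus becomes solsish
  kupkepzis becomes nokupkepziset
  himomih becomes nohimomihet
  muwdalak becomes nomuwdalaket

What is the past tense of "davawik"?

"davawik" has 3 vowels. The stems with 3 vowels (kupkepzis → nokupkepziset, himomih → nohimomihet, muwdalak → nomuwdalaket) add no- … -et around the stem.
The other patterns: stems with 1 vowel repeat the first consonant+vowel as a prefix; stems with 2 vowels delete the last vowel and add -ish.
So davawik → nodavawiket.

nodavawiket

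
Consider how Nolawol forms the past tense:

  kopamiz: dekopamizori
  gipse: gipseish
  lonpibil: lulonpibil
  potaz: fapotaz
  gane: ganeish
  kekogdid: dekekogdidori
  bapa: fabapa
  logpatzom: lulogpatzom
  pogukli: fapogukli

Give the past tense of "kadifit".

dekadifitori

kopamiz and potaz both end in -z yet inflect differently (dekopamizori, fapotaz), so the final letter is not what conditions the rule; the first letter is.
"kadifit" begins with k-. The stems beginning with k- (kekogdid → dekekogdidori, kopamiz → dekopamizori) add de- … -ori around the stem.
The other patterns: stems beginning with g- add -ish; stems beginning with l- add the prefix lu-; stems beginning with b- or p- add the prefix fa-.
So kadifit → dekadifitori.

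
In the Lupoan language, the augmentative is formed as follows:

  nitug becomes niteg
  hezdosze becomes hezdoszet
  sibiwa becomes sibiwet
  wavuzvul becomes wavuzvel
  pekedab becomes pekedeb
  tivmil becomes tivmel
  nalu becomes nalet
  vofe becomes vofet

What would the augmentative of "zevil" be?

"zevil" ends in a consonant. The stems ending in a consonant (wavuzvul → wavuzvel, nitug → niteg, tivmil → tivmel) change the last vowel to 'e'.
So zevil → zevel.

zevel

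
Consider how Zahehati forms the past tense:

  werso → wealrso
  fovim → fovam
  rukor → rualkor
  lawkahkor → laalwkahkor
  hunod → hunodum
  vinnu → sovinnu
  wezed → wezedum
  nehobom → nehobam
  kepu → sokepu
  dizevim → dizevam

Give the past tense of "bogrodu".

sobogrodu

"bogrodu" ends in -u. The stems ending in -u (kepu → sokepu, vinnu → sovinnu) add the prefix so-.
So bogrodu → sobogrodu.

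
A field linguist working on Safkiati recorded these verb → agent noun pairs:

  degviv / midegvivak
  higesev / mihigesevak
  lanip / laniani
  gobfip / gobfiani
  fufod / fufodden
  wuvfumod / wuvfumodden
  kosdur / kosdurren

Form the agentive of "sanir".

sanirren

degviv and lanip both have last vowel 'i' yet inflect differently (midegvivak, laniani), so the last vowel is not what conditions the rule; the final letter is.
"sanir" ends in -r. The one such stem in the data (kosdur → kosdurren) doubles the final consonant and adds -en (as do fufod, wuvfumod), so the same rule applies.
So sanir → sanirren.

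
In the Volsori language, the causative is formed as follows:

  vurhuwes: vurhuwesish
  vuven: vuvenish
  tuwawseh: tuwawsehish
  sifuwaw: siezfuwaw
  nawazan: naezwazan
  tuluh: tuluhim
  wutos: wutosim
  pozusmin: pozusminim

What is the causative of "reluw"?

vuven and nawazan both end in -n yet inflect differently (vuvenish, naezwazan), so the final letter is not what conditions the rule; the last vowel is.
"reluw" has last vowel 'u'. The one such stem in the data (tuluh → tuluhim) adds -im, so the same rule applies.
The other patterns: stems whose last vowel is 'e' add -ish; stems whose last vowel is 'a' insert -ez- after the first vowel.
So reluw → reluwim.

reluwim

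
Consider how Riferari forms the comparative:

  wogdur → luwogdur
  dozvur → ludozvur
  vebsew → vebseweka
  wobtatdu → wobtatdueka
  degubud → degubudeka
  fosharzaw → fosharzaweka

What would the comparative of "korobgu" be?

wogdur and wobtatdu both have last vowel 'u' yet inflect differently (luwogdur, wobtatdueka), so the last vowel is not what conditions the rule; the final letter is.
"korobgu" ends in -u. The one such stem in the data (wobtatdu → wobtatdueka) adds -eka, so the same rule applies.
So korobgu → korobgueka.

korobgueka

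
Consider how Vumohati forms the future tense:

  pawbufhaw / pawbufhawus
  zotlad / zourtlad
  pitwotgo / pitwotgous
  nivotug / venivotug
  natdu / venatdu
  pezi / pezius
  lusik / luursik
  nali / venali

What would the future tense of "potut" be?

potutus

nali and pezi both end in -i yet inflect differently (venali, pezius), so the final letter is not what conditions the rule; the first letter is.
"potut" begins with p-. The stems beginning with p- (pawbufhaw → pawbufhawus, pitwotgo → pitwotgous, pezi → pezius) add -us.
The other patterns: stems beginning with n- add the prefix ve-; stems beginning with l- or z- insert -ur- after the first vowel.
So potut → potutus.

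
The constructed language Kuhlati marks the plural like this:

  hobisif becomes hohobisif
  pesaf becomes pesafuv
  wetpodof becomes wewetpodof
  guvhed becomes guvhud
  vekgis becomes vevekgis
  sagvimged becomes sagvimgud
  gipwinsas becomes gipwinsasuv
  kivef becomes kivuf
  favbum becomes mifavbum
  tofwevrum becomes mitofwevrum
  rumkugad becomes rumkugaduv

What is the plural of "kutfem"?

kutfum

wetpodof and pesaf both end in -f yet inflect differently (wewetpodof, pesafuv), so the final letter is not what conditions the rule; the last vowel is.
"kutfem" has last vowel 'e'. The stems whose last vowel is 'e' (guvhed → guvhud, kivef → kivuf, sagvimged → sagvimgud) change the last vowel to 'u'.
So kutfem → kutfum.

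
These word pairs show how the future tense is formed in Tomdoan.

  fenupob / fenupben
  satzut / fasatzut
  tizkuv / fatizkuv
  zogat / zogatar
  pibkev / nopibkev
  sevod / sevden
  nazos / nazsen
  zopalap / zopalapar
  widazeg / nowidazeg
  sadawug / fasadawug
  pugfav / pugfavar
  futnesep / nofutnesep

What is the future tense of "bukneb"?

"bukneb" has last vowel 'e'. The stems whose last vowel is 'e' (widazeg → nowidazeg, pibkev → nopibkev, futnesep → nofutnesep) add the prefix no-.
The other patterns: stems whose last vowel is 'a' add -ar; stems whose last vowel is 'u' add the prefix fa-; stems whose last vowel is 'o' delete the last vowel and add -en.
So bukneb → nobukneb.

nobukneb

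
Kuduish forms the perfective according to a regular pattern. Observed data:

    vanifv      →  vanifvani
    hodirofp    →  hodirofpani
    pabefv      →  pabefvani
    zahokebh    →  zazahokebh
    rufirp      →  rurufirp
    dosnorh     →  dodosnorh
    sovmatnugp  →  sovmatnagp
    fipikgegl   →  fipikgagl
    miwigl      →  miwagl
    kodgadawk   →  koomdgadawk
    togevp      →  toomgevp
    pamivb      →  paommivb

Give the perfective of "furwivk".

hodirofp and rufirp both end in -p yet inflect differently (hodirofpani, rurufirp), so the final letter is not what conditions the rule; the second-to-last letter is.
"furwivk" has second-to-last letter 'v'. The stems whose second-to-last letter is 'v' (togevp → toomgevp, pamivb → paommivb) insert -om- after the first vowel.
The other patterns: stems whose second-to-last letter is 'f' add -ani; stems whose second-to-last letter is 'b' or 'r' repeat the first consonant+vowel as a prefix; stems whose second-to-last letter is 'g' change the last vowel to 'a'.
So furwivk → fuomrwivk.

fuomrwivk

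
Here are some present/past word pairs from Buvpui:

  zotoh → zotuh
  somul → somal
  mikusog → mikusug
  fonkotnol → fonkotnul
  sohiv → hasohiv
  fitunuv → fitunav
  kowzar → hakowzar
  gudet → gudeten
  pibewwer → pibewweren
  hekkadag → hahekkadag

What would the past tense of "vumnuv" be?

vumnav

"vumnuv" has last vowel 'u'. The stems whose last vowel is 'u' (somul → somal, fitunuv → fitunav) change the last vowel to 'a'.
So vumnuv → vumnav.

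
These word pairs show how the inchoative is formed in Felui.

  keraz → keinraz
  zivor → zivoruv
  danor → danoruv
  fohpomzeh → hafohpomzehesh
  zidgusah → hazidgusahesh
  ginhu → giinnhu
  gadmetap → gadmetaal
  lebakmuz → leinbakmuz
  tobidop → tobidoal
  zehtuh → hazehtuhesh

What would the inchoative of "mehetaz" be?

gadmetap and zidgusah both have last vowel 'a' yet inflect differently (gadmetaal, hazidgusahesh), so the last vowel is not what conditions the rule; the final letter is.
"mehetaz" ends in -z. The stems ending in -z (keraz → keinraz, lebakmuz → leinbakmuz) insert -in- after the first vowel.
So mehetaz → meinhetaz.

meinhetaz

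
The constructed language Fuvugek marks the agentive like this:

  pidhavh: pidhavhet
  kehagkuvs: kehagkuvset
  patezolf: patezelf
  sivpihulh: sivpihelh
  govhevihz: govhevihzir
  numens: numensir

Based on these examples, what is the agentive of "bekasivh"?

pidhavh and sivpihulh both end in -h yet inflect differently (pidhavhet, sivpihelh), so the final letter is not what conditions the rule; the second-to-last letter is.
"bekasivh" has second-to-last letter 'v'. The stems whose second-to-last letter is 'v' (pidhavh → pidhavhet, kehagkuvs → kehagkuvset) add -et.
The other patterns: stems whose second-to-last letter is 'l' change the last vowel to 'e'; stems whose second-to-last letter is 'h' or 'n' add -ir.
So bekasivh → bekasivhet.

bekasivhet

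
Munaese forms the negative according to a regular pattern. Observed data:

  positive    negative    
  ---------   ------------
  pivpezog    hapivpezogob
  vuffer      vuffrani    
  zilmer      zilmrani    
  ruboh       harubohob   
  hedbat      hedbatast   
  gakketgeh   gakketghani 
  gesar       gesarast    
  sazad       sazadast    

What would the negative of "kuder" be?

"kuder" has last vowel 'e'. The stems whose last vowel is 'e' (gakketgeh → gakketghani, vuffer → vuffrani, zilmer → zilmrani) delete the last vowel and add -ani.
The other patterns: stems whose last vowel is 'a' add -ast; stems whose last vowel is 'o' add ha- … -ob around the stem.
So kuder → kudrani.

kudrani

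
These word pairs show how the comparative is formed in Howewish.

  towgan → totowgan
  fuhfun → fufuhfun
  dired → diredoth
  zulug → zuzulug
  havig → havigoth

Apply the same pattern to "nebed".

zulug and havig both end in -g yet inflect differently (zuzulug, havigoth), so the final letter is not what conditions the rule; the last vowel is.
"nebed" has last vowel 'e'. The one such stem in the data (dired → diredoth) adds -oth, so the same rule applies.
The other pattern: stems whose last vowel is 'a' or 'u' repeat the first consonant+vowel as a prefix.
So nebed → nebedoth.

nebedoth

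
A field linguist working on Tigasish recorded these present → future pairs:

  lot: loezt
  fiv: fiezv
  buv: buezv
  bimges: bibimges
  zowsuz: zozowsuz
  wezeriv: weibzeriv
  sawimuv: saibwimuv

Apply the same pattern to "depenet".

deibpenet

"depenet" has 3 vowels. The stems with 3 vowels (wezeriv → weibzeriv, sawimuv → saibwimuv) insert -ib- after the first vowel.
The other patterns: stems with 1 vowel insert -ez- after the first vowel; stems with 2 vowels repeat the first consonant+vowel as a prefix.
So depenet → deibpenet.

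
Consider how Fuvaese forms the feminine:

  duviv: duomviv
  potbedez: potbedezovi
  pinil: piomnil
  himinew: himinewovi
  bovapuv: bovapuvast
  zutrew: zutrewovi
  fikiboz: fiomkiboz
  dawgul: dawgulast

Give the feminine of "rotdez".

bovapuv and duviv both end in -v yet inflect differently (bovapuvast, duomviv), so the final letter is not what conditions the rule; the last vowel is.
"rotdez" has last vowel 'e'. The stems whose last vowel is 'e' (potbedez → potbedezovi, zutrew → zutrewovi, himinew → himinewovi) add -ovi.
The other patterns: stems whose last vowel is 'u' add -ast; stems whose last vowel is 'i' or 'o' insert -om- after the first vowel.
So rotdez → rotdezovi.

rotdezovi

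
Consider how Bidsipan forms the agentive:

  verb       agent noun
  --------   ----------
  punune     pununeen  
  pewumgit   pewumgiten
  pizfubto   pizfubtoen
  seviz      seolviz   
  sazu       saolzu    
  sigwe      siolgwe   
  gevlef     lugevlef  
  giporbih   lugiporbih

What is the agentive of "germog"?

lugermog

"germog" begins with g-. The stems beginning with g- (gevlef → lugevlef, giporbih → lugiporbih) add the prefix lu-.
The other patterns: stems beginning with p- add -en; stems beginning with s- insert -ol- after the first vowel.
So germog → lugermog.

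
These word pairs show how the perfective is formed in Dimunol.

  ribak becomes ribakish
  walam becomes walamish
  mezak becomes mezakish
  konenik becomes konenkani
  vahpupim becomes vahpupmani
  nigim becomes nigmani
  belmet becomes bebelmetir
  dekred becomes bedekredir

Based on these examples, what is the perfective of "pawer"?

bepawerir

ribak and konenik both end in -k yet inflect differently (ribakish, konenkani), so the final letter is not what conditions the rule; the last vowel is.
"pawer" has last vowel 'e'. The stems whose last vowel is 'e' (belmet → bebelmetir, dekred → bedekredir) add be- … -ir around the stem.
So pawer → bepawerir.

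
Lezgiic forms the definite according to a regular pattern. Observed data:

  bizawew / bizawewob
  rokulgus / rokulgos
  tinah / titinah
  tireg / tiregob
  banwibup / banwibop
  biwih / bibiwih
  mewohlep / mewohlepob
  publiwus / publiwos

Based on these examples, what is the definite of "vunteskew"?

"vunteskew" has last vowel 'e'. The stems whose last vowel is 'e' (tireg → tiregob, bizawew → bizawewob, mewohlep → mewohlepob) add -ob.
The other patterns: stems whose last vowel is 'u' change the last vowel to 'o'; stems whose last vowel is 'a' or 'i' repeat the first consonant+vowel as a prefix.
So vunteskew → vunteskewob.

vunteskewob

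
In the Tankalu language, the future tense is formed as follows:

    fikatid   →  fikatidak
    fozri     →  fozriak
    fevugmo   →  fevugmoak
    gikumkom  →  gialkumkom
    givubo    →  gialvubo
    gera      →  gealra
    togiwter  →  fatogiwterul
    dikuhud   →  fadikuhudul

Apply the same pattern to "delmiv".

fadelmivul

"delmiv" begins with d-. The one such stem in the data (dikuhud → fadikuhudul) adds fa- … -ul around the stem, so the same rule applies.
The other patterns: stems beginning with f- add -ak; stems beginning with g- insert -al- after the first vowel.
So delmiv → fadelmivul.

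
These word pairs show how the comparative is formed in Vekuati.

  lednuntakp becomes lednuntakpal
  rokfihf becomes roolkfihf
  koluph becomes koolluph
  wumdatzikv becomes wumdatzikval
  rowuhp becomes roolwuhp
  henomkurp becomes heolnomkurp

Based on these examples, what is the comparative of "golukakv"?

lednuntakp and rowuhp both end in -p yet inflect differently (lednuntakpal, roolwuhp), so the final letter is not what conditions the rule; the second-to-last letter is.
"golukakv" has second-to-last letter 'k'. The stems whose second-to-last letter is 'k' (wumdatzikv → wumdatzikval, lednuntakp → lednuntakpal) add -al.
The other pattern: stems whose second-to-last letter is 'h', 'p' or 'r' insert -ol- after the first vowel.
So golukakv → golukakval.

golukakval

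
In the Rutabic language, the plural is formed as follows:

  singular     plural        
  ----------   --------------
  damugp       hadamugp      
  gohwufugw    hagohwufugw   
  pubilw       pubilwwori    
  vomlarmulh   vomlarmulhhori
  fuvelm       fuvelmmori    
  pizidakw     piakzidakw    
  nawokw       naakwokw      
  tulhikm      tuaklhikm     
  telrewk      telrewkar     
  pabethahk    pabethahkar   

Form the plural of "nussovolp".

gohwufugw and pubilw both end in -w yet inflect differently (hagohwufugw, pubilwwori), so the final letter is not what conditions the rule; the second-to-last letter is.
"nussovolp" has second-to-last letter 'l'. The stems whose second-to-last letter is 'l' (pubilw → pubilwwori, vomlarmulh → vomlarmulhhori, fuvelm → fuvelmmori) double the final consonant and add -ori.
So nussovolp → nussovolppori.

nussovolppori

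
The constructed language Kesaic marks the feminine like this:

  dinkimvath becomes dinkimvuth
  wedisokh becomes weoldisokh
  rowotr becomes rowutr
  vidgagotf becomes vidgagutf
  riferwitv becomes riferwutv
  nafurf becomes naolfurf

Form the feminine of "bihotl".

bihutl

vidgagotf and nafurf both end in -f yet inflect differently (vidgagutf, naolfurf), so the final letter is not what conditions the rule; the second-to-last letter is.
"bihotl" has second-to-last letter 't'. The stems whose second-to-last letter is 't' (dinkimvath → dinkimvuth, riferwitv → riferwutv, rowotr → rowutr) change the last vowel to 'u'.
The other pattern: stems whose second-to-last letter is 'k' or 'r' insert -ol- after the first vowel.
So bihotl → bihutl.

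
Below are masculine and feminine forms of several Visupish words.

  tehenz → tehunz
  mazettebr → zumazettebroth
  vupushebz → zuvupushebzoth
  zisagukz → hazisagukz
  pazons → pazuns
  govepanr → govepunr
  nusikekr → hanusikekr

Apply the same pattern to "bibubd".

zubibubdoth

nusikekr and mazettebr both end in -r yet inflect differently (hanusikekr, zumazettebroth), so the final letter is not what conditions the rule; the second-to-last letter is.
"bibubd" has second-to-last letter 'b'. The stems whose second-to-last letter is 'b' (mazettebr → zumazettebroth, vupushebz → zuvupushebzoth) add zu- … -oth around the stem.
So bibubd → zubibubdoth.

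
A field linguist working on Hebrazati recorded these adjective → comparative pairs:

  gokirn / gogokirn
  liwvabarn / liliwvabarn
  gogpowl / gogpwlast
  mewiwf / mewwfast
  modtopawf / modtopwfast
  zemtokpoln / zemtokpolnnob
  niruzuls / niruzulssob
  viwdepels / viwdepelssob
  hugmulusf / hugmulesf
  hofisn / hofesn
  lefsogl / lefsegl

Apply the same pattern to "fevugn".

"fevugn" has second-to-last letter 'g'. The one such stem in the data (lefsogl → lefsegl) changes the last vowel to 'e' (as do hugmulusf, hofisn), so the same rule applies.
So fevugn → fevegn.

fevegn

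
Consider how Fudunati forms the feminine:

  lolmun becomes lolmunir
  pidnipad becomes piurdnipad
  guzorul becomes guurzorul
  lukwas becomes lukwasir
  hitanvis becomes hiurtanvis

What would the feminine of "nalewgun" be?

naurlewgun

"nalewgun" has 3 vowels. The stems with 3 vowels (hitanvis → hiurtanvis, pidnipad → piurdnipad, guzorul → guurzorul) insert -ur- after the first vowel.
The other pattern: stems with 2 vowels add -ir.
So nalewgun → naurlewgun.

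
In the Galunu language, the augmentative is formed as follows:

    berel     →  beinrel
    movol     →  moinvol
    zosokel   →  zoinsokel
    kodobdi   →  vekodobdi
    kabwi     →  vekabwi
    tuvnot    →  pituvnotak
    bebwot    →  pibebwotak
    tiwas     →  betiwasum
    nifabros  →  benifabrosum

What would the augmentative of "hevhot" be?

pihevhotak

movol and tuvnot both have last vowel 'o' yet inflect differently (moinvol, pituvnotak), so the last vowel is not what conditions the rule; the final letter is.
"hevhot" ends in -t. The stems ending in -t (tuvnot → pituvnotak, bebwot → pibebwotak) add pi- … -ak around the stem.
The other patterns: stems ending in -l insert -in- after the first vowel; stems ending in -i add the prefix ve-; stems ending in -s add be- … -um around the stem.
So hevhot → pihevhotak.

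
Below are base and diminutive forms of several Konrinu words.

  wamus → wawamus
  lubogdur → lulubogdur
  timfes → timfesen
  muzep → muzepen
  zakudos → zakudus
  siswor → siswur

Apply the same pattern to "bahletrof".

wamus and timfes both end in -s yet inflect differently (wawamus, timfesen), so the final letter is not what conditions the rule; the last vowel is.
"bahletrof" has last vowel 'o'. The stems whose last vowel is 'o' (zakudos → zakudus, siswor → siswur) change the last vowel to 'u'.
So bahletrof → bahletruf.

bahletruf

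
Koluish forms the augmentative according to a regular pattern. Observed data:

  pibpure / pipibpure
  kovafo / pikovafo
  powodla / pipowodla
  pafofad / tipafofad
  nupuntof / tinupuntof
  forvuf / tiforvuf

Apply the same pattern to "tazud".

titazud

powodla and pafofad both have last vowel 'a' yet inflect differently (pipowodla, tipafofad), so the last vowel is not what conditions the rule; whether the stem ends in a vowel or a consonant is.
"tazud" ends in a consonant. The stems ending in a consonant (pafofad → tipafofad, nupuntof → tinupuntof, forvuf → tiforvuf) add the prefix ti-.
The other pattern: stems ending in a vowel add the prefix pi-.
So tazud → titazud.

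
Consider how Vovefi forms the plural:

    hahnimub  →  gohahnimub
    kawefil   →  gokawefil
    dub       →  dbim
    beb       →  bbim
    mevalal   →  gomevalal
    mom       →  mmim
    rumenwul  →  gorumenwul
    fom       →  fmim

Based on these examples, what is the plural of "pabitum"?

dub and hahnimub both end in -b yet inflect differently (dbim, gohahnimub), so the final letter is not what conditions the rule; the number of vowels is.
"pabitum" has 3 vowels. The stems with 3 vowels (hahnimub → gohahnimub, rumenwul → gorumenwul, kawefil → gokawefil) add the prefix go-.
So pabitum → gopabitum.

gopabitum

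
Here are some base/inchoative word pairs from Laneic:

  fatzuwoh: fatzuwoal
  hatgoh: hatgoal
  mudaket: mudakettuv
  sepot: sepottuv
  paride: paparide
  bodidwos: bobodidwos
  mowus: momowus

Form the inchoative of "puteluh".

fatzuwoh and sepot both have last vowel 'o' yet inflect differently (fatzuwoal, sepottuv), so the last vowel is not what conditions the rule; the final letter is.
"puteluh" ends in -h. The stems ending in -h (fatzuwoh → fatzuwoal, hatgoh → hatgoal) drop the final letter and add -al.
So puteluh → putelual.

putelual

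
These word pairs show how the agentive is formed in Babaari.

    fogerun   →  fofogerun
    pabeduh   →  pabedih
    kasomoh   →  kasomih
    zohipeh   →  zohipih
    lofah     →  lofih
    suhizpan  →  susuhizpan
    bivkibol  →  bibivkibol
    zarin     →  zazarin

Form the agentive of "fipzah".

fipzih

kasomoh and bivkibol both have last vowel 'o' yet inflect differently (kasomih, bibivkibol), so the last vowel is not what conditions the rule; the final letter is.
"fipzah" ends in -h. The stems ending in -h (kasomoh → kasomih, lofah → lofih, zohipeh → zohipih) change the last vowel to 'i'.
So fipzah → fipzih.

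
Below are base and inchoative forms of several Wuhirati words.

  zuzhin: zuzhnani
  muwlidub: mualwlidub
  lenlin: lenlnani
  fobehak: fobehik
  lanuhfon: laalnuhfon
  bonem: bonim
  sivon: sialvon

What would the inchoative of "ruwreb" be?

zuzhin and sivon both end in -n yet inflect differently (zuzhnani, sialvon), so the final letter is not what conditions the rule; the last vowel is.
"ruwreb" has last vowel 'e'. The one such stem in the data (bonem → bonim) changes the last vowel to 'i' (as does fobehak), so the same rule applies.
So ruwreb → ruwrib.

ruwrib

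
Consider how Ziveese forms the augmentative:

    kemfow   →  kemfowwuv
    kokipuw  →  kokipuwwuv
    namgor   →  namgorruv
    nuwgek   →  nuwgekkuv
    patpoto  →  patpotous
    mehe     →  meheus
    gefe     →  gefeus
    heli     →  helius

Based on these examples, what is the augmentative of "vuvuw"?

vuvuwwuv

kemfow and patpoto both have last vowel 'o' yet inflect differently (kemfowwuv, patpotous), so the last vowel is not what conditions the rule; whether the stem ends in a vowel or a consonant is.
"vuvuw" ends in a consonant. The stems ending in a consonant (kemfow → kemfowwuv, kokipuw → kokipuwwuv, namgor → namgorruv) double the final consonant and add -uv.
The other pattern: stems ending in a vowel add -us.
So vuvuw → vuvuwwuv.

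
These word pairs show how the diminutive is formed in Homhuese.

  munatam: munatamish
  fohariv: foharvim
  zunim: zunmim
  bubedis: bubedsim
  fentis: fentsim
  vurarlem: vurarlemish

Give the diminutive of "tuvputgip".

zunim and vurarlem both end in -m yet inflect differently (zunmim, vurarlemish), so the final letter is not what conditions the rule; the last vowel is.
"tuvputgip" has last vowel 'i'. The stems whose last vowel is 'i' (fentis → fentsim, bubedis → bubedsim, zunim → zunmim) delete the last vowel and add -im.
So tuvputgip → tuvputgpim.

tuvputgpim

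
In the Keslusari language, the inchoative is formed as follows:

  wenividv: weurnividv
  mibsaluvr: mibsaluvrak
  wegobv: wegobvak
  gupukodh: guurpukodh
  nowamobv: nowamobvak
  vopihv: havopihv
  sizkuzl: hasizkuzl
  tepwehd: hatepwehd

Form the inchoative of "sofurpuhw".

wegobv and wenividv both end in -v yet inflect differently (wegobvak, weurnividv), so the final letter is not what conditions the rule; the second-to-last letter is.
"sofurpuhw" has second-to-last letter 'h'. The stems whose second-to-last letter is 'h' (vopihv → havopihv, tepwehd → hatepwehd) add the prefix ha-.
The other patterns: stems whose second-to-last letter is 'b' or 'v' add -ak; stems whose second-to-last letter is 'd' insert -ur- after the first vowel.
So sofurpuhw → hasofurpuhw.

hasofurpuhw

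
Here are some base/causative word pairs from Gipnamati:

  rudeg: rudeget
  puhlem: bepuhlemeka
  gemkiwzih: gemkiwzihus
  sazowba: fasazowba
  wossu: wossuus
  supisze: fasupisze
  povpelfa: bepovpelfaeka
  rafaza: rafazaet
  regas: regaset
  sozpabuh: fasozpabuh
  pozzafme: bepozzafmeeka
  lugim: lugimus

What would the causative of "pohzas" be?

"pohzas" begins with p-. The stems beginning with p- (povpelfa → bepovpelfaeka, puhlem → bepuhlemeka, pozzafme → bepozzafmeeka) add be- … -eka around the stem.
The other patterns: stems beginning with s- add the prefix fa-; stems beginning with r- add -et; stems beginning with g-, l- or w- add -us.
So pohzas → bepohzaseka.

bepohzaseka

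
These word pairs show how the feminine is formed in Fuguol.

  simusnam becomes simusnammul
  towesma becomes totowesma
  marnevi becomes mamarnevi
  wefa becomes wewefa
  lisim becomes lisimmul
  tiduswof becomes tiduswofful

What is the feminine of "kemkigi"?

"kemkigi" ends in a vowel. The stems ending in a vowel (towesma → totowesma, marnevi → mamarnevi, wefa → wewefa) repeat the first consonant+vowel as a prefix.
The other pattern: stems ending in a consonant double the final consonant and add -ul.
So kemkigi → kekemkigi.

kekemkigi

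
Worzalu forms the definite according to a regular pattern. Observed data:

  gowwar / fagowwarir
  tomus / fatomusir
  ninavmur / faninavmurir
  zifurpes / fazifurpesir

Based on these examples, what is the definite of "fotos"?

fafotosir

Every pair shown (gowwar → fagowwarir, tomus → fatomusir, ninavmur → faninavmurir, …) follows the same rule: add fa- … -ir around the stem.
So fotos → fafotosir.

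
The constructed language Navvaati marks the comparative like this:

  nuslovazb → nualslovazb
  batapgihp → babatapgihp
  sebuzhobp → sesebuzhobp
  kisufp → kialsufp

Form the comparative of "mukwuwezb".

mualkwuwezb

batapgihp and kisufp both end in -p yet inflect differently (babatapgihp, kialsufp), so the final letter is not what conditions the rule; the second-to-last letter is.
"mukwuwezb" has second-to-last letter 'z'. The one such stem in the data (nuslovazb → nualslovazb) inserts -al- after the first vowel (as does kisufp), so the same rule applies.
So mukwuwezb → mualkwuwezb.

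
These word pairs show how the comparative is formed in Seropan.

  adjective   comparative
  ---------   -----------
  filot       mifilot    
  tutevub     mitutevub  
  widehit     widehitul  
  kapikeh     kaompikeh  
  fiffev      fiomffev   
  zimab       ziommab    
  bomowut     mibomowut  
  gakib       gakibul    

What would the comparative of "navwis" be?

navwisul

gakib and zimab both end in -b yet inflect differently (gakibul, ziommab), so the final letter is not what conditions the rule; the last vowel is.
"navwis" has last vowel 'i'. The stems whose last vowel is 'i' (widehit → widehitul, gakib → gakibul) add -ul.
So navwis → navwisul.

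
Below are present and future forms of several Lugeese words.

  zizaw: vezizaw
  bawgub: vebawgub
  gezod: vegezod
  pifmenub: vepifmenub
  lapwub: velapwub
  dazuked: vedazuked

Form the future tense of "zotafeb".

vezotafeb

Every pair shown (zizaw → vezizaw, bawgub → vebawgub, gezod → vegezod, …) follows the same rule: add the prefix ve-.
So zotafeb → vezotafeb.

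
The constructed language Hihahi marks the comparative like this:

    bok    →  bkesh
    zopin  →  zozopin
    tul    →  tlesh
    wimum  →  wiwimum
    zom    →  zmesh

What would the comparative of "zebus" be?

zezebus

wimum and zom both end in -m yet inflect differently (wiwimum, zmesh), so the final letter is not what conditions the rule; the number of vowels is.
"zebus" has 2 vowels. The stems with 2 vowels (wimum → wiwimum, zopin → zozopin) repeat the first consonant+vowel as a prefix.
The other pattern: stems with 1 vowel delete the last vowel and add -esh.
So zebus → zezebus.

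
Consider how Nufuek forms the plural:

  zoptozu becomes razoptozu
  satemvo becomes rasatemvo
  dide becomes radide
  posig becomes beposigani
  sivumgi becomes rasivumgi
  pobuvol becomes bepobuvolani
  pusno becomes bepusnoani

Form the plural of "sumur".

rasumur

"sumur" begins with s-. The stems beginning with s- (satemvo → rasatemvo, sivumgi → rasivumgi) add the prefix ra-.
So sumur → rasumur.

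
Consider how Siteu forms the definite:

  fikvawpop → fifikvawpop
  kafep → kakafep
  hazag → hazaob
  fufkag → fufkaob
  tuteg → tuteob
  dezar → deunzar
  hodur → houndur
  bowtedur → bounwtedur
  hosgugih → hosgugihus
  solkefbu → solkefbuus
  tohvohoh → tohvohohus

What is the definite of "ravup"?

raravup

kafep and tuteg both have last vowel 'e' yet inflect differently (kakafep, tuteob), so the last vowel is not what conditions the rule; the final letter is.
"ravup" ends in -p. The stems ending in -p (fikvawpop → fifikvawpop, kafep → kakafep) repeat the first consonant+vowel as a prefix.
The other patterns: stems ending in -g drop the final letter and add -ob; stems ending in -r insert -un- after the first vowel; stems ending in -h or -u add -us.
So ravup → raravup.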